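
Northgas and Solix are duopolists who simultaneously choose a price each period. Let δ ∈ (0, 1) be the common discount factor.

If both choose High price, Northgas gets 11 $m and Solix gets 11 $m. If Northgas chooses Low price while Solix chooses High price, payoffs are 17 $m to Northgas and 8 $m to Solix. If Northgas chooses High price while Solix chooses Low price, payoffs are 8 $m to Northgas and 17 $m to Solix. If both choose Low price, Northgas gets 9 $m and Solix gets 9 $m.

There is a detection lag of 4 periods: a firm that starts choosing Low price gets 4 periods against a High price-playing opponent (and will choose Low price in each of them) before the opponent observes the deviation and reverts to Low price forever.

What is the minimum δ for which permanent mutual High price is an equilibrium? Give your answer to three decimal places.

0.931

A deviator earns 17 for 4 periods, then 9 forever; cooperating earns 11 forever. Multiplying the IC by (1−δ):
11 ≥ 17(1−δ^4) + 9δ^4, so 8·δ^4 ≥ 6 and δ^4 ≥ 3/4.
δ ≥ (3/4)^(1/4) ≈ 0.931.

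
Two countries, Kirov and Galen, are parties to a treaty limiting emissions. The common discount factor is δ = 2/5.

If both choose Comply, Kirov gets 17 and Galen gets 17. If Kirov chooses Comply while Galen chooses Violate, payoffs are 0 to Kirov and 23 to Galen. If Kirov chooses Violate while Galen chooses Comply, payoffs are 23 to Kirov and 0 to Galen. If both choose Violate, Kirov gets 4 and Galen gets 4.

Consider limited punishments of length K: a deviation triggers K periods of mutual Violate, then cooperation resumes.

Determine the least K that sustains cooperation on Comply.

IC: δ(1−δ^K)/(1−δ) ≥ (23−17)/(17−4) = 6/13.
With δ = 2/5: need 1 − δ^K ≥ 6/13·(1−2/5)/(2/5), i.e. δ^K ≤ 0.3077.
Since (2/5)^1 = 0.4000 and (2/5)^2 = 0.1600, the smallest such K is 2.

2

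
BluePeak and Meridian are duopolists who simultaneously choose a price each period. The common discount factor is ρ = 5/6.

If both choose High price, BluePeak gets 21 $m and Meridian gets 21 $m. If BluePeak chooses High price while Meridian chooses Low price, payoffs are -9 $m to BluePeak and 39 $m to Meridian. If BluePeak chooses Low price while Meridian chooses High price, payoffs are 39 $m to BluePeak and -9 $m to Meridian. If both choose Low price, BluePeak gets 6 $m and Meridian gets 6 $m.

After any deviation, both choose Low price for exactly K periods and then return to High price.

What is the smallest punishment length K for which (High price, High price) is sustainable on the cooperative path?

IC: ρ(1−ρ^K)/(1−ρ) ≥ (39−21)/(21−6) = 6/5.
With ρ = 5/6: need 1 − ρ^K ≥ 6/5·(1−5/6)/(5/6), i.e. ρ^K ≤ 0.7600.
Since (5/6)^1 = 0.8333 and (5/6)^2 = 0.6944, the smallest such K is 2.

2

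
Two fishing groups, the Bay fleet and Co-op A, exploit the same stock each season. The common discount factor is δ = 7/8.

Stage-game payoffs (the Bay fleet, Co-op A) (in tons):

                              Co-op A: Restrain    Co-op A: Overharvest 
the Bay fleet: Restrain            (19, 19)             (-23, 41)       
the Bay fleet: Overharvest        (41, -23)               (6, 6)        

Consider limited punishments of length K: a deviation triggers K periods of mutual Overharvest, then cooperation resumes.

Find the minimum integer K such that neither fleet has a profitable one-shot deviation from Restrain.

3

Need Σ_{k=1}^{K} δ^k ≥ (41−19)/(19−6) = 1.6923 at δ = 7/8.
At K = 2 the sum is 1.6406 < 1.6923; at K = 3 it is 2.3105 ≥ 1.6923.
So the minimum punishment length is K = 3.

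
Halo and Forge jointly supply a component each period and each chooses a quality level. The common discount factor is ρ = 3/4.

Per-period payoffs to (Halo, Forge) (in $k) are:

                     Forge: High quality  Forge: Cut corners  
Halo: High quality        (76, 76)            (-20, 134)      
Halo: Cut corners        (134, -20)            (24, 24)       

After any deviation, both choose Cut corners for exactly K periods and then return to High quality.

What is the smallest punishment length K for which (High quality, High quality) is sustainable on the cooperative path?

2

Need Σ_{k=1}^{K} ρ^k ≥ (134−76)/(76−24) = 1.1154 at ρ = 3/4.
At K = 1 the sum is 0.7500 < 1.1154; at K = 2 it is 1.3125 ≥ 1.1154.
So the minimum punishment length is K = 2.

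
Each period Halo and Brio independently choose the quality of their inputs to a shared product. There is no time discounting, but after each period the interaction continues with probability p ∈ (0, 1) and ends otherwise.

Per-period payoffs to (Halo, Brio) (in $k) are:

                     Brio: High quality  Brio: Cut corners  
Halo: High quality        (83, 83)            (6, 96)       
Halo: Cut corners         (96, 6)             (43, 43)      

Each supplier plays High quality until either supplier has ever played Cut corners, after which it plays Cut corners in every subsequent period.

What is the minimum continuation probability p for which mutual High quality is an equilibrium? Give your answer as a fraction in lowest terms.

13/53

Expected cooperation value is 83 + p·83 + p²·83 + … = 83/(1−p); deviation gives 96 + p·43/(1−p).
83 ≥ 96(1−p) + 43p ⇒ 53p ≥ 13 ⇒ p ≥ 13/53.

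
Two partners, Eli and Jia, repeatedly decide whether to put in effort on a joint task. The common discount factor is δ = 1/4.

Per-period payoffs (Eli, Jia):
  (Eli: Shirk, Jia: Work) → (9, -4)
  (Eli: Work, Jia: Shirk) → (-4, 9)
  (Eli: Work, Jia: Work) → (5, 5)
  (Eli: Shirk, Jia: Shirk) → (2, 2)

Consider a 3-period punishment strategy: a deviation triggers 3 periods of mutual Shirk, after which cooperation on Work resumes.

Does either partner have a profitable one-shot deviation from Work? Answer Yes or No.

IC: δ+…+δ^3 ≥ (9−5)/(5−2) = 4/3.
At δ = 1/4: partial sum = 0.3281 < 1.3333. Cooperation not sustainable.

Yes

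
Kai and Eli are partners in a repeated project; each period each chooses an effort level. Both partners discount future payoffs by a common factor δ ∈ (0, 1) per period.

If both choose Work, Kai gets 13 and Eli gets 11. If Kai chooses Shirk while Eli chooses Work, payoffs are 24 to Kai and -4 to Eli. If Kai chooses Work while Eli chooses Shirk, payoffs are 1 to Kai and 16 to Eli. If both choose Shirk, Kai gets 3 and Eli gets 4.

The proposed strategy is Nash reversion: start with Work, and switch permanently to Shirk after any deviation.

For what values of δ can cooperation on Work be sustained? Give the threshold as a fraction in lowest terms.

11/21

For Kai: deviation gain 24−13 = 11, per-period punishment loss 13−3 = 10. IC gives δ ≥ 11/21.
For Eli: gain 5, loss 7 per period, so δ ≥ 5/12.
The tighter constraint is Kai's, so cooperation needs δ ≥ 11/21.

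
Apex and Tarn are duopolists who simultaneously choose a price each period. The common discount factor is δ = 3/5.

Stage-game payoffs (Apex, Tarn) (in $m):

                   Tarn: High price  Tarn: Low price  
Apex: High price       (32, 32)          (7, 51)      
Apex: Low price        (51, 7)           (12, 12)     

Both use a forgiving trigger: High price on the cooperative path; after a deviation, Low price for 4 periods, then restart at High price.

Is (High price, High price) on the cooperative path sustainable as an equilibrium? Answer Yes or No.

Yes

A one-shot deviation gives 51 now, then 12 for 4 periods, then back to 32.
Gain from deviating: (51−32) today; loss: (32−12) in each of the next 4 periods.
No-deviation condition: (32−12)(δ+…+δ^4) ≥ 51−32, i.e. δ+…+δ^4 ≥ 19/20.
At δ = 3/5: δ+…+δ^4 = 1.3056 ≥ 0.9500.
So cooperation is sustainable.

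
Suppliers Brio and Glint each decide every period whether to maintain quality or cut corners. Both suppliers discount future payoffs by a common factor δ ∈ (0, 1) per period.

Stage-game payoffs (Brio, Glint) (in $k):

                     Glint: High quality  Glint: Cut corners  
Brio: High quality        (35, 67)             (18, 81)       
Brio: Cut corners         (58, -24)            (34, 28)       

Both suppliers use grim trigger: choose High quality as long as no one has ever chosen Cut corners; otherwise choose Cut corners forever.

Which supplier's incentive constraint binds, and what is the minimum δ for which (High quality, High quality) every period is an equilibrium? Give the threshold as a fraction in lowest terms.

For Brio: deviation gain 58−35 = 23, per-period punishment loss 35−34 = 1. IC gives δ ≥ 23/24.
For Glint: gain 14, loss 39 per period, so δ ≥ 14/53.
The tighter constraint is Brio's, so cooperation needs δ ≥ 23/24.

Brio; δ ≥ 23/24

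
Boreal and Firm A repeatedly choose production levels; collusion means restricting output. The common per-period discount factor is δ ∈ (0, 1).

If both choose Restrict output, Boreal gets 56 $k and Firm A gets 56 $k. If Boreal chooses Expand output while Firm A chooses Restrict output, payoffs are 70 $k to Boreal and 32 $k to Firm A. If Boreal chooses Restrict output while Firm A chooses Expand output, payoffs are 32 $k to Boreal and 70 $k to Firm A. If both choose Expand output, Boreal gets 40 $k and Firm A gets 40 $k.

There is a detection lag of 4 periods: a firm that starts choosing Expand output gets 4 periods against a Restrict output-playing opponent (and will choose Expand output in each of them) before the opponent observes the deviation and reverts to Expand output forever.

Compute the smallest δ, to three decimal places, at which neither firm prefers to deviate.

0.827

A deviator earns 70 for 4 periods, then 40 forever; cooperating earns 56 forever. Multiplying the IC by (1−δ):
56 ≥ 70(1−δ^4) + 40δ^4, so 30·δ^4 ≥ 14 and δ^4 ≥ 7/15.
δ ≥ (7/15)^(1/4) ≈ 0.827.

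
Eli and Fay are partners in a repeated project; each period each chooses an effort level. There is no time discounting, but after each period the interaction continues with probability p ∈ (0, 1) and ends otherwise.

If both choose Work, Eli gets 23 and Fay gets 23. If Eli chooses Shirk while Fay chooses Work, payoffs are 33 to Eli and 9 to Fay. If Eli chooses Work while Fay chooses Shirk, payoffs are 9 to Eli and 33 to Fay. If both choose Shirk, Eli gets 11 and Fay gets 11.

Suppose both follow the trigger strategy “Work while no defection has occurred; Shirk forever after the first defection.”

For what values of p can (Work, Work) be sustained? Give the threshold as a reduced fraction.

5/11

With no time discounting, the continuation probability p plays the role of the discount factor.
Grim-trigger IC: 23/(1−p) ≥ 33 + 11p/(1−p) ⇒ p ≥ (33−23)/(33−11) = 5/11.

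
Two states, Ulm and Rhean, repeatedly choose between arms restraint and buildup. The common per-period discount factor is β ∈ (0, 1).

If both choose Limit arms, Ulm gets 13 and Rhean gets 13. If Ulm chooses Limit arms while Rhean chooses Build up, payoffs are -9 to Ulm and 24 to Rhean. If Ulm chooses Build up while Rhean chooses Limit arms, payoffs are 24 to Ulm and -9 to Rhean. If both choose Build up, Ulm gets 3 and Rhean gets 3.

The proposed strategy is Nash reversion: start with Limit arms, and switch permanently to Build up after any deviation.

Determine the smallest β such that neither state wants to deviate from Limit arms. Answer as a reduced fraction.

11/21

One-period gain from deviating is 24 − 13 = 11. The loss is 13 − 3 = 10 in every subsequent period, with present value 10·β/(1−β).
Deviation is unprofitable when 10·β/(1−β) ≥ 11, i.e. β/(1−β) ≥ 11/10.
Equivalently β ≥ 11/(11+10) = 11/21.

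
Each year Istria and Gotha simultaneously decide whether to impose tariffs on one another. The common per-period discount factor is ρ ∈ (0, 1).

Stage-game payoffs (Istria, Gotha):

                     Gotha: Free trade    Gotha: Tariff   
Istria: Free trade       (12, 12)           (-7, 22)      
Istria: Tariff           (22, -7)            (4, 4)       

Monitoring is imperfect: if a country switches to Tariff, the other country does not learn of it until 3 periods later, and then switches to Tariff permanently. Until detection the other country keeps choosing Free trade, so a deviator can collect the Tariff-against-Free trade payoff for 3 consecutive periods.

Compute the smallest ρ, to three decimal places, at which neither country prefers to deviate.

0.822

The best deviation is to choose Tariff for all 3 undetected periods, earning 22 each, then 4 forever once detected.
Deviation value: 22(1−ρ^3)/(1−ρ) + 4ρ^3/(1−ρ); cooperation value: 12/(1−ρ).
IC: 12 ≥ 22(1−ρ^3) + 4ρ^3 = 22 − 18ρ^3.
So ρ^3 ≥ 10/18 = 5/9, giving ρ ≥ (5/9)^(1/3) ≈ 0.822.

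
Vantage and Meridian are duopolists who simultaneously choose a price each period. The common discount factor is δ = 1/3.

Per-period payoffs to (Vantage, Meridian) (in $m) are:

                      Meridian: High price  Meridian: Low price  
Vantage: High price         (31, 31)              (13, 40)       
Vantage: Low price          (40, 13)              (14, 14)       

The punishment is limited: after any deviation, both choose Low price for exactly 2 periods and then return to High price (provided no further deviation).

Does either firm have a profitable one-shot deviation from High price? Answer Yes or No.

Yes

Comparing payoff streams over the 3 periods until play realigns: cooperate → 31(1+δ+…+δ^2); deviate → 40 + 14(δ+…+δ^2).
Cooperation is sustained iff (31−14)(δ+…+δ^2) ≥ 40−31.
δ+…+δ^2 = 1/3·(1−(1/3)^2)/(1−1/3) = 0.4444, and (40−31)/(31−14) = 0.5294.
0.4444 < 0.5294, so cooperation is not sustainable.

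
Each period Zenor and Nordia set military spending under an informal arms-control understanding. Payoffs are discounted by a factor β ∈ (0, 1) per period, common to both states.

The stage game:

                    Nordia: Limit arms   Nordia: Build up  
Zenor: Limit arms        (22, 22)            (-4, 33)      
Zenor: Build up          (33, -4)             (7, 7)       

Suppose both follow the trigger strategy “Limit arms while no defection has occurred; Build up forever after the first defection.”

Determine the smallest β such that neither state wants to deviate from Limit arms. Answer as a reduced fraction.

11/26

One-period gain from deviating is 33 − 22 = 11. The loss is 22 − 7 = 15 in every subsequent period, with present value 15·β/(1−β).
Deviation is unprofitable when 15·β/(1−β) ≥ 11, i.e. β/(1−β) ≥ 11/15.
Equivalently β ≥ 11/(11+15) = 11/26.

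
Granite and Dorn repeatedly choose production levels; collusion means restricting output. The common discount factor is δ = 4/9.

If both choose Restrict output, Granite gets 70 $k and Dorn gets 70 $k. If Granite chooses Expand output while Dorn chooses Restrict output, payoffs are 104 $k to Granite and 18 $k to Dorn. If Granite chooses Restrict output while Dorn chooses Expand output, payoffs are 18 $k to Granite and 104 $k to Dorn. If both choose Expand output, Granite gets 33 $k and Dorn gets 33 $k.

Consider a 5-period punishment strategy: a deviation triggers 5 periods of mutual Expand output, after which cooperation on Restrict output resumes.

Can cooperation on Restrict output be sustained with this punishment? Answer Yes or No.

IC: δ+…+δ^5 ≥ (104−70)/(70−33) = 34/37.
At δ = 4/9: partial sum = 0.7861 < 0.9189. Cooperation not sustainable.

No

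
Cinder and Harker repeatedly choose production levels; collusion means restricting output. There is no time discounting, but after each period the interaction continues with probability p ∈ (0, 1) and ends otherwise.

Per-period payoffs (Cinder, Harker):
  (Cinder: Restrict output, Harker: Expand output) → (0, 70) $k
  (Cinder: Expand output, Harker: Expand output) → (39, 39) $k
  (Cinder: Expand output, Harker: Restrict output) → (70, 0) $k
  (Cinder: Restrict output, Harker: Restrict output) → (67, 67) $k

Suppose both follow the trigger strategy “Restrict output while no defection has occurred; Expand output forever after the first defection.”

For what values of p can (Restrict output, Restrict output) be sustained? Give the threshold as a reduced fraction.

With no time discounting, the continuation probability p plays the role of the discount factor.
Grim-trigger IC: 67/(1−p) ≥ 70 + 39p/(1−p) ⇒ p ≥ (70−67)/(70−39) = 3/31.

3/31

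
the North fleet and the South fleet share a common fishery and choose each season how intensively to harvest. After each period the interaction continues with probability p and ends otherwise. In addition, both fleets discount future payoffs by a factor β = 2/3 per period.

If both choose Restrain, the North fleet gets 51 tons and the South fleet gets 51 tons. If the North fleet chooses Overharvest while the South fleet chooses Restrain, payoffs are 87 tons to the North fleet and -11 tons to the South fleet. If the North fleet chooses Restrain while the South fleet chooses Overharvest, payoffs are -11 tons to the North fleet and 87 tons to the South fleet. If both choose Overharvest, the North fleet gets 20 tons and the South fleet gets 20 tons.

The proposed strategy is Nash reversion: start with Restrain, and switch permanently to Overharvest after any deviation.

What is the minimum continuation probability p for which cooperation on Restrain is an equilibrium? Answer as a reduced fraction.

54/67

With continuation probability p and discount β, the effective per-period discount factor is βp.
Grim-trigger IC: βp ≥ (87−51)/(87−20) = 36/67.
So p ≥ (36/67)/(2/3) = 54/67.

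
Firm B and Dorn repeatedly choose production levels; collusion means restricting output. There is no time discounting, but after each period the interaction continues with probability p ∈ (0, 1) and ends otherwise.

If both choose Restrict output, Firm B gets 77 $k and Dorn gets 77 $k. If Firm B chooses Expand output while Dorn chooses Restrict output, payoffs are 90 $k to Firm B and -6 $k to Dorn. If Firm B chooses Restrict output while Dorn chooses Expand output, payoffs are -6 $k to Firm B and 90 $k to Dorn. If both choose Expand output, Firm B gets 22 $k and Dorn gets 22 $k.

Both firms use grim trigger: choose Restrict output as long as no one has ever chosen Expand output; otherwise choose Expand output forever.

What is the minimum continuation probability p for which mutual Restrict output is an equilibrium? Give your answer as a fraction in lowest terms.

With no time discounting, the continuation probability p plays the role of the discount factor.
Grim-trigger IC: 77/(1−p) ≥ 90 + 22p/(1−p) ⇒ p ≥ (90−77)/(90−22) = 13/68.

13/68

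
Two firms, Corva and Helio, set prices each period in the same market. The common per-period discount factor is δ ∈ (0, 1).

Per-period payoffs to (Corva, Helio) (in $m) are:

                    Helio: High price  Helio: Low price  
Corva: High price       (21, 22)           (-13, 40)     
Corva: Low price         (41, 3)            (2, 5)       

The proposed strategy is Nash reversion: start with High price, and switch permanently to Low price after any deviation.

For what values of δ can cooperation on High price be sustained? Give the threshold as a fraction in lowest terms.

18/35

Corva: cooperation gives 21 each period; deviation gives 41 once then 2 forever.
  21/(1−δ) ≥ 41 + 2δ/(1−δ) ⇒ δ ≥ 20/39.
Helio: cooperation gives 22 each period; deviation gives 40 once then 5 forever.
  δ ≥ 18/35.
Both must hold, so the binding constraint is Helio's: δ ≥ 18/35.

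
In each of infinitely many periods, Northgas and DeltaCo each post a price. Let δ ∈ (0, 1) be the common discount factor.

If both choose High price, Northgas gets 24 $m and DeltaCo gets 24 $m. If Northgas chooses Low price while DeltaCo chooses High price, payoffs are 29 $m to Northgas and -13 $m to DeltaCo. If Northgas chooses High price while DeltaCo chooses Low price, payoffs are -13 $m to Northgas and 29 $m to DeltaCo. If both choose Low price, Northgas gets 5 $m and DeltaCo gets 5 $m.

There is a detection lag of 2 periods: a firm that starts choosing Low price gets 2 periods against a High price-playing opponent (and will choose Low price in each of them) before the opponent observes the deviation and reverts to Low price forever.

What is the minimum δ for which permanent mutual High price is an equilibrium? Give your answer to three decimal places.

0.456

The best deviation is to choose Low price for all 2 undetected periods, earning 29 each, then 5 forever once detected.
Deviation value: 29(1−δ^2)/(1−δ) + 5δ^2/(1−δ); cooperation value: 24/(1−δ).
IC: 24 ≥ 29(1−δ^2) + 5δ^2 = 29 − 24δ^2.
So δ^2 ≥ 5/24, giving δ ≥ (5/24)^(1/2) ≈ 0.456.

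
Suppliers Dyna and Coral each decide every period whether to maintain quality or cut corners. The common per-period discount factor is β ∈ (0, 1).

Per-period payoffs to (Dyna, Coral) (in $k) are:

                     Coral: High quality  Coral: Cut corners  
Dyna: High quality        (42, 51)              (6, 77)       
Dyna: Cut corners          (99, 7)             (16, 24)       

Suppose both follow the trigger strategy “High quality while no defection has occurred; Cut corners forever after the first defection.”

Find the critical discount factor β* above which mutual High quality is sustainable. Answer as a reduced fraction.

For Dyna: deviation gain 99−42 = 57, per-period punishment loss 42−16 = 26. IC gives β ≥ 57/83.
For Coral: gain 26, loss 27 per period, so β ≥ 26/53.
The tighter constraint is Dyna's, so cooperation needs β ≥ 57/83.

57/83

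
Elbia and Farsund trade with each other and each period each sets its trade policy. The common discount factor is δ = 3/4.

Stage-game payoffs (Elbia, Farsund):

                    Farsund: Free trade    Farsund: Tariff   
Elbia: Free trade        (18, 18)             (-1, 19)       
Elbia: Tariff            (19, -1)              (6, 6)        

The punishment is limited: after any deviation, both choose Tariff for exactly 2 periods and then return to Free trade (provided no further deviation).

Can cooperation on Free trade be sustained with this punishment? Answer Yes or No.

IC: δ+…+δ^2 ≥ (19−18)/(18−6) = 1/12.
At δ = 3/4: partial sum = 1.3125 ≥ 0.0833. Cooperation sustainable.

Yes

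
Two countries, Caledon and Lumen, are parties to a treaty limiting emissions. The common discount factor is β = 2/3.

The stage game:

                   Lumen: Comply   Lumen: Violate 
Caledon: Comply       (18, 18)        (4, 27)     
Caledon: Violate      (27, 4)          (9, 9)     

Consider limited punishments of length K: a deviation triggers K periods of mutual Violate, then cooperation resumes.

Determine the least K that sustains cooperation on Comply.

Need Σ_{k=1}^{K} β^k ≥ (27−18)/(18−9) = 1.0000 at β = 2/3.
At K = 1 the sum is 0.6667 < 1.0000; at K = 2 it is 1.1111 ≥ 1.0000.
So the minimum punishment length is K = 2.

2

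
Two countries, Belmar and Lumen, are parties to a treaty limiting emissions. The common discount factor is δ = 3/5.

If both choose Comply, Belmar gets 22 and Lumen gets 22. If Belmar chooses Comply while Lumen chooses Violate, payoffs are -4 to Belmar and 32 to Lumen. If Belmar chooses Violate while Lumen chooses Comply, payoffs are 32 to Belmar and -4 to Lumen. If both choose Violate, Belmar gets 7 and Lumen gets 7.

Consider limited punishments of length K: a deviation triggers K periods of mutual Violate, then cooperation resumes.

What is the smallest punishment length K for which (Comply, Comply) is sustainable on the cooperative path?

IC: δ(1−δ^K)/(1−δ) ≥ (32−22)/(22−7) = 2/3.
With δ = 3/5: need 1 − δ^K ≥ 2/3·(1−3/5)/(3/5), i.e. δ^K ≤ 0.5556.
Since (3/5)^1 = 0.6000 and (3/5)^2 = 0.3600, the smallest such K is 2.

2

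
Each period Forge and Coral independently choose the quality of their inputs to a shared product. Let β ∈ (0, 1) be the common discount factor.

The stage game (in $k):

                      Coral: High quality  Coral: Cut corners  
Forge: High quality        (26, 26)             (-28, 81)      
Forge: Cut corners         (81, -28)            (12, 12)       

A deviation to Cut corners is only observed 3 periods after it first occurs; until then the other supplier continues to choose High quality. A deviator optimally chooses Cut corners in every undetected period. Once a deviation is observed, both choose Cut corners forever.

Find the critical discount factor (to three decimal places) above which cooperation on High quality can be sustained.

0.927

The best deviation is to choose Cut corners for all 3 undetected periods, earning 81 each, then 12 forever once detected.
Deviation value: 81(1−β^3)/(1−β) + 12β^3/(1−β); cooperation value: 26/(1−β).
IC: 26 ≥ 81(1−β^3) + 12β^3 = 81 − 69β^3.
So β^3 ≥ 55/69, giving β ≥ (55/69)^(1/3) ≈ 0.927.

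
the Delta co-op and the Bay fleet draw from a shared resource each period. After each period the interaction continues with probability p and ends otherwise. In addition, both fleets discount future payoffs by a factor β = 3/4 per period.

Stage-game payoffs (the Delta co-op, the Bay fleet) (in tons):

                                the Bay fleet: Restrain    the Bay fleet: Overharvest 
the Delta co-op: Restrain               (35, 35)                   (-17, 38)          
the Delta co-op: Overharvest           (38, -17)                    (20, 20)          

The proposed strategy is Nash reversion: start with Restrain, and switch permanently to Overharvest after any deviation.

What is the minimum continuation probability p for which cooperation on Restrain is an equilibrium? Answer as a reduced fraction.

Expected continuation weight on next period's payoff is β·p = 3/4·p, which plays the role of the discount factor.
Cooperation requires 3/4·p ≥ (38−35)/(38−20) = 1/6, hence p ≥ 2/9.

2/9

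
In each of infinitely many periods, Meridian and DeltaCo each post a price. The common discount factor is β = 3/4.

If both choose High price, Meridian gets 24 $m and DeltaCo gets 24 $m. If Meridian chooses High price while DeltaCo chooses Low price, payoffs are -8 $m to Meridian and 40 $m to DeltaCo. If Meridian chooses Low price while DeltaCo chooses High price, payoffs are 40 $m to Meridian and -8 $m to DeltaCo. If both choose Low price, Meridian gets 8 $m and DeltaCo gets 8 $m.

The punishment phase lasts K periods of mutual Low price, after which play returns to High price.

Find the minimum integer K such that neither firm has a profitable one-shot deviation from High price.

2

No profitable deviation requires (24−8)(β+…+β^K) ≥ 40−24, i.e. β+…+β^K ≥ 1 ≈ 1.0000.
With β = 3/4, the partial sums are K=1: 0.7500, K=2: 1.3125.
K = 2 is the first length at which the sum reaches 1.0000.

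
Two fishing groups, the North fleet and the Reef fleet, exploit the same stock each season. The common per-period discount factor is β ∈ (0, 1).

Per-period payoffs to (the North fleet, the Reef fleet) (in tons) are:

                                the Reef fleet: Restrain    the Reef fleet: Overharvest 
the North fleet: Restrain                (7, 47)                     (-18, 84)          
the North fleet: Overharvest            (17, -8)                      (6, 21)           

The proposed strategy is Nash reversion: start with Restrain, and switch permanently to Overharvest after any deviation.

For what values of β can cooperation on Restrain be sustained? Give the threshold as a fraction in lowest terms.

10/11

For the North fleet: deviation gain 17−7 = 10, per-period punishment loss 7−6 = 1. IC gives β ≥ 10/11.
For the Reef fleet: gain 37, loss 26 per period, so β ≥ 37/63.
The tighter constraint is the North fleet's, so cooperation needs β ≥ 10/11.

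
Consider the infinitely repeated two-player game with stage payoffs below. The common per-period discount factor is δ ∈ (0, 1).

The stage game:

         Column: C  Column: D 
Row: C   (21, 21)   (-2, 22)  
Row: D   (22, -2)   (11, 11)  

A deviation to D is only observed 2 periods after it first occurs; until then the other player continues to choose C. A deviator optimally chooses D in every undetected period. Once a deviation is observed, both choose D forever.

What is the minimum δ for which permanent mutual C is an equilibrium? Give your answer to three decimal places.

A deviator earns 22 for 2 periods, then 11 forever; cooperating earns 21 forever. Multiplying the IC by (1−δ):
21 ≥ 22(1−δ^2) + 11δ^2, so 11·δ^2 ≥ 1 and δ^2 ≥ 1/11.
δ ≥ (1/11)^(1/2) ≈ 0.302.

0.302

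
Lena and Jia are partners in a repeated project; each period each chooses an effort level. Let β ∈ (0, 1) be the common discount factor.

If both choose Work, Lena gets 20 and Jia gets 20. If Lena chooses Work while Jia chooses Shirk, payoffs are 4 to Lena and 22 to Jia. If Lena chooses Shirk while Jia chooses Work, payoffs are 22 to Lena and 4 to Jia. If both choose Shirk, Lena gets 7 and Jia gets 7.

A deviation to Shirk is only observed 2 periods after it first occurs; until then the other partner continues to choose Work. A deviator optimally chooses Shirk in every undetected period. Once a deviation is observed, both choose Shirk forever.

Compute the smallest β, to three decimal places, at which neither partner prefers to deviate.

0.365

Deviating for the 2 undetected periods gains 22−20 = 2 per period over cooperation, then loses 20−7 = 13 per period forever once punishment starts.
Gain: 2(1 + β + … + β^1); loss: 13·β^2/(1−β).
No profitable deviation ⇔ 2(1−β^2) ≤ 13·β^2, i.e. β^2 ≥ 2/(2+13) = 2/15.
Hence β ≥ (2/15)^(1/2) ≈ 0.365.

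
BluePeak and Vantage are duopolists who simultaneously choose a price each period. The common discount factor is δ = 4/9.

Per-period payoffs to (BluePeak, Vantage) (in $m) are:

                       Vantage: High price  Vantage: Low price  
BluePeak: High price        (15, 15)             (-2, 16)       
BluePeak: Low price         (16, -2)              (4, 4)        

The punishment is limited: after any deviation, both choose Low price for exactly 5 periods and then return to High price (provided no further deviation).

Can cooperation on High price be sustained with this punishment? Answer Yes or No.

A one-shot deviation gives 16 now, then 4 for 5 periods, then back to 15.
Gain from deviating: (16−15) today; loss: (15−4) in each of the next 5 periods.
No-deviation condition: (15−4)(δ+…+δ^5) ≥ 16−15, i.e. δ+…+δ^5 ≥ 1/11.
At δ = 4/9: δ+…+δ^5 = 0.7861 ≥ 0.0909.
So cooperation is sustainable.

Yes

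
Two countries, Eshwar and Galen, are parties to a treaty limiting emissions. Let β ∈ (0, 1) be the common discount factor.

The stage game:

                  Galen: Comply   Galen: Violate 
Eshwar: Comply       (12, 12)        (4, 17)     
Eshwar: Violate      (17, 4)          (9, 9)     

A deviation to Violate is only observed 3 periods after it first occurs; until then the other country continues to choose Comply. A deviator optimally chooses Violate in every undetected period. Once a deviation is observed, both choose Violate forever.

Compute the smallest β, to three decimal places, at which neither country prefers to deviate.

Deviating for the 3 undetected periods gains 17−12 = 5 per period over cooperation, then loses 12−9 = 3 per period forever once punishment starts.
Gain: 5(1 + β + … + β^2); loss: 3·β^3/(1−β).
No profitable deviation ⇔ 5(1−β^3) ≤ 3·β^3, i.e. β^3 ≥ 5/(5+3) = 5/8.
Hence β ≥ (5/8)^(1/3) ≈ 0.855.

0.855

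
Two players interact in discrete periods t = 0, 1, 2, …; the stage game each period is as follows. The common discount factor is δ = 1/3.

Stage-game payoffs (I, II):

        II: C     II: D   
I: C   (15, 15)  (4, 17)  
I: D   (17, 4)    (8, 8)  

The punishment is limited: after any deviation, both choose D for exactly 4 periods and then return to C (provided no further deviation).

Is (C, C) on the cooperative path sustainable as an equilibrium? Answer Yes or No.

Yes

Comparing payoff streams over the 5 periods until play realigns: cooperate → 15(1+δ+…+δ^4); deviate → 17 + 8(δ+…+δ^4).
Cooperation is sustained iff (15−8)(δ+…+δ^4) ≥ 17−15.
δ+…+δ^4 = 1/3·(1−(1/3)^4)/(1−1/3) = 0.4938, and (17−15)/(15−8) = 0.2857.
0.4938 ≥ 0.2857, so cooperation is sustainable.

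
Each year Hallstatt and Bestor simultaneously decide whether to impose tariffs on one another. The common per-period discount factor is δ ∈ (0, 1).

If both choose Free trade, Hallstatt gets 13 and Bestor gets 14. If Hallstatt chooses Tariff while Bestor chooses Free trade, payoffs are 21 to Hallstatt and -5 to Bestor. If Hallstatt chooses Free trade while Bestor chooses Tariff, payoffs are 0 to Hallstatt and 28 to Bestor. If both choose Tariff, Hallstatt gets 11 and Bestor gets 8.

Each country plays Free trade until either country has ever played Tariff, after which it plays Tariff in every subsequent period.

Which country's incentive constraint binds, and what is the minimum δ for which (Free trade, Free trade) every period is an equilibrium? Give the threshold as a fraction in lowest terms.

Hallstatt's threshold: (21−13)/(21−11) = 4/5.
Bestor's threshold: (28−14)/(28−8) = 7/10.
4/5 > 7/10, so Hallstatt binds and δ* = 4/5.

Hallstatt; δ ≥ 4/5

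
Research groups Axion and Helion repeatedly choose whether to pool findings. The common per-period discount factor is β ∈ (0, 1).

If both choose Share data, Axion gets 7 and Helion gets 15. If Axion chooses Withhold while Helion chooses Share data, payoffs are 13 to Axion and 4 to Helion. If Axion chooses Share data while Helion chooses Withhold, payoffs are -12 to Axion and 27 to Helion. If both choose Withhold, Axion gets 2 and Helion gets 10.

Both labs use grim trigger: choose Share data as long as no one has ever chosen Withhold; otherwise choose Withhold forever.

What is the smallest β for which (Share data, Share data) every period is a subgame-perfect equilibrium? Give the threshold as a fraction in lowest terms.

For Axion: deviation gain 13−7 = 6, per-period punishment loss 7−2 = 5. IC gives β ≥ 6/11.
For Helion: gain 12, loss 5 per period, so β ≥ 12/17.
The tighter constraint is Helion's, so cooperation needs β ≥ 12/17.

12/17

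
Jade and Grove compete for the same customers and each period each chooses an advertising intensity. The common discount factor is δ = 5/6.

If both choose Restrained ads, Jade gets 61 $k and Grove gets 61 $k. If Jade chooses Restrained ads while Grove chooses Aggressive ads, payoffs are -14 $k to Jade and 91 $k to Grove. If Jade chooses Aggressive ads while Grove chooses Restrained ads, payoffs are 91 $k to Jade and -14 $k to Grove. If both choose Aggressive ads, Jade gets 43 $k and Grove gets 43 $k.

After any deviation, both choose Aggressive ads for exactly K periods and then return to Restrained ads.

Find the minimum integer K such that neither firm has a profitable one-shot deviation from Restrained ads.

IC: δ(1−δ^K)/(1−δ) ≥ (91−61)/(61−43) = 5/3.
With δ = 5/6: need 1 − δ^K ≥ 5/3·(1−5/6)/(5/6), i.e. δ^K ≤ 0.6667.
Since (5/6)^2 = 0.6944 and (5/6)^3 = 0.5787, the smallest such K is 3.

3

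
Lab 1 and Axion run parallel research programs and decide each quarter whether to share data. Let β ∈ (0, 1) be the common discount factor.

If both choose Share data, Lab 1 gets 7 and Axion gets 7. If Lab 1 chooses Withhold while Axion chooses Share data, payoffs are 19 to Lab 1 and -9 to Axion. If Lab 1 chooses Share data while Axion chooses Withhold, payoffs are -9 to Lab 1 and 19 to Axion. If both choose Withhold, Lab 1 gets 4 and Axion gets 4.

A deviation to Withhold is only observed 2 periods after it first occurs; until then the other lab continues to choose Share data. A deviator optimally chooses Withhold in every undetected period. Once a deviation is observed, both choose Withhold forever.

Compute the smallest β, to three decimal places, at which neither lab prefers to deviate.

The best deviation is to choose Withhold for all 2 undetected periods, earning 19 each, then 4 forever once detected.
Deviation value: 19(1−β^2)/(1−β) + 4β^2/(1−β); cooperation value: 7/(1−β).
IC: 7 ≥ 19(1−β^2) + 4β^2 = 19 − 15β^2.
So β^2 ≥ 12/15 = 4/5, giving β ≥ (4/5)^(1/2) ≈ 0.894.

0.894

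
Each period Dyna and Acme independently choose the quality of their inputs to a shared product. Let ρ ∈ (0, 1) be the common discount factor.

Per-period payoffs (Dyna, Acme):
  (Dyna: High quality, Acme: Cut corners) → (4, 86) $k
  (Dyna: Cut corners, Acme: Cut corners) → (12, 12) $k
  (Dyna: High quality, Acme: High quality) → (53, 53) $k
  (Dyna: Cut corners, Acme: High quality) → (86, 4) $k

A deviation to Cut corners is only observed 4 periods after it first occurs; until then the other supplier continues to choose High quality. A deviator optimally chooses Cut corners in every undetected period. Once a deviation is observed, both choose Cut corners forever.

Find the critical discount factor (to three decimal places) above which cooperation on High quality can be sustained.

0.817

The best deviation is to choose Cut corners for all 4 undetected periods, earning 86 each, then 12 forever once detected.
Deviation value: 86(1−ρ^4)/(1−ρ) + 12ρ^4/(1−ρ); cooperation value: 53/(1−ρ).
IC: 53 ≥ 86(1−ρ^4) + 12ρ^4 = 86 − 74ρ^4.
So ρ^4 ≥ 33/74, giving ρ ≥ (33/74)^(1/4) ≈ 0.817.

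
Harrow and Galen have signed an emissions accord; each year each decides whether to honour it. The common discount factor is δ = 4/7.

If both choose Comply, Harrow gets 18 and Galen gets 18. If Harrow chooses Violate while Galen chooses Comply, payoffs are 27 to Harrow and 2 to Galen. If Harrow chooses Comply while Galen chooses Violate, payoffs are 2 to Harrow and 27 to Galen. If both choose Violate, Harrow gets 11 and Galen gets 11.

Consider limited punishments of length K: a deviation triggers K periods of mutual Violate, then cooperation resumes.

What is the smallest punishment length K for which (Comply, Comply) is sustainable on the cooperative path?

No profitable deviation requires (18−11)(δ+…+δ^K) ≥ 27−18, i.e. δ+…+δ^K ≥ 9/7 ≈ 1.2857.
With δ = 4/7, the partial sums are K=1: 0.5714, K=2: 0.8980, K=3: 1.0845, K=4: 1.1912, K=5: 1.2521, K=6: 1.2869.
K = 6 is the first length at which the sum reaches 1.2857.

6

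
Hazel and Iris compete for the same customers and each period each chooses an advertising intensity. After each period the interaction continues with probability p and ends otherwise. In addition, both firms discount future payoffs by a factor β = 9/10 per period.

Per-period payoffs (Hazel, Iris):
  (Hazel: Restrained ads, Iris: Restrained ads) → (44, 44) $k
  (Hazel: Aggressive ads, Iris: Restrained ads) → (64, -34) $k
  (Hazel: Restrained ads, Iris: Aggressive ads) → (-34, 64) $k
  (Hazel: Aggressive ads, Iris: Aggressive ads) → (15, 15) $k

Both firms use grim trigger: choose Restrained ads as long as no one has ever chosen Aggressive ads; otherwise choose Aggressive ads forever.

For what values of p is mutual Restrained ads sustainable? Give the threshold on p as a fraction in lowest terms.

200/441

Expected continuation weight on next period's payoff is β·p = 9/10·p, which plays the role of the discount factor.
Cooperation requires 9/10·p ≥ (64−44)/(64−15) = 20/49, hence p ≥ 200/441.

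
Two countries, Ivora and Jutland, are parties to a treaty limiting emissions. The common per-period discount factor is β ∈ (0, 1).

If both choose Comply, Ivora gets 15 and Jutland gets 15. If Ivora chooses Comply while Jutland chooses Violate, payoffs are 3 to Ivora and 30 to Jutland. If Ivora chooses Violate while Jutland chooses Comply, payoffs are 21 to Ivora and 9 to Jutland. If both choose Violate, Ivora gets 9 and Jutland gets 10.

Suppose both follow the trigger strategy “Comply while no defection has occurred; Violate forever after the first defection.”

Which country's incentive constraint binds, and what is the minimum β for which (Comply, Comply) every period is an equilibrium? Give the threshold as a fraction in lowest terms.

Jutland; β ≥ 3/4

Ivora's threshold: (21−15)/(21−9) = 1/2.
Jutland's threshold: (30−15)/(30−10) = 3/4.
1/2 < 3/4, so Jutland binds and β* = 3/4.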